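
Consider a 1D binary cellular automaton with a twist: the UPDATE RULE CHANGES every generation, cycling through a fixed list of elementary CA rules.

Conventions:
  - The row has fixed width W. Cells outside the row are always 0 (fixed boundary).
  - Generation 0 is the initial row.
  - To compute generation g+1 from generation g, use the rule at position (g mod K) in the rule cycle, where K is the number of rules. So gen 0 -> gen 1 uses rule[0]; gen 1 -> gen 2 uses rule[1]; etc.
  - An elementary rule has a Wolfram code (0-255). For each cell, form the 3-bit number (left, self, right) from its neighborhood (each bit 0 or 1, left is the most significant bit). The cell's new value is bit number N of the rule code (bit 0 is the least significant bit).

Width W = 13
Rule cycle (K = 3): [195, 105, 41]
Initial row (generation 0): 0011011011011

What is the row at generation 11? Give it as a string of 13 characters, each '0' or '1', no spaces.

Gen 0: 0011011011011
Gen 1 (rule 195): 1101001001001
Gen 2 (rule 105): 1110000000000
Gen 3 (rule 41): 1000111111111
Gen 4 (rule 195): 0011011111111
Gen 5 (rule 105): 1011110000001
Gen 6 (rule 41): 0110000111100
Gen 7 (rule 195): 1010111011101
Gen 8 (rule 105): 0101101110110
Gen 9 (rule 41): 0011011001100
Gen 10 (rule 195): 1101001010101
Gen 11 (rule 105): 1110000101010

Answer: 1110000101010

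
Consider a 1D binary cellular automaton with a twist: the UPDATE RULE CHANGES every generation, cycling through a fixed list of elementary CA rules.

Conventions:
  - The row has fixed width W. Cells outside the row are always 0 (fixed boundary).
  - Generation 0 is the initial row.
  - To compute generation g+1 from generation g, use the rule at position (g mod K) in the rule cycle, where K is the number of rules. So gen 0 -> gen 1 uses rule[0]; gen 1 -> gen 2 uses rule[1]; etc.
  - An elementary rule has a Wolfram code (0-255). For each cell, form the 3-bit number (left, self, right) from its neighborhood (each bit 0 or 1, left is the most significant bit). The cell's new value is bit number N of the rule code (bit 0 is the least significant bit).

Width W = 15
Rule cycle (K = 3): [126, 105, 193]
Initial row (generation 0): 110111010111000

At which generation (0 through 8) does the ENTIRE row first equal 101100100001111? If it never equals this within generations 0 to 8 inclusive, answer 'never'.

Answer: never

Derivation:
Gen 0: 110111010111000
Gen 1 (rule 126): 111101111101100
Gen 2 (rule 105): 100111000111101
Gen 3 (rule 193): 000011010011100
Gen 4 (rule 126): 000111111110110
Gen 5 (rule 105): 110100000011110
Gen 6 (rule 193): 010001111001110
Gen 7 (rule 126): 111011001111011
Gen 8 (rule 105): 101111001001111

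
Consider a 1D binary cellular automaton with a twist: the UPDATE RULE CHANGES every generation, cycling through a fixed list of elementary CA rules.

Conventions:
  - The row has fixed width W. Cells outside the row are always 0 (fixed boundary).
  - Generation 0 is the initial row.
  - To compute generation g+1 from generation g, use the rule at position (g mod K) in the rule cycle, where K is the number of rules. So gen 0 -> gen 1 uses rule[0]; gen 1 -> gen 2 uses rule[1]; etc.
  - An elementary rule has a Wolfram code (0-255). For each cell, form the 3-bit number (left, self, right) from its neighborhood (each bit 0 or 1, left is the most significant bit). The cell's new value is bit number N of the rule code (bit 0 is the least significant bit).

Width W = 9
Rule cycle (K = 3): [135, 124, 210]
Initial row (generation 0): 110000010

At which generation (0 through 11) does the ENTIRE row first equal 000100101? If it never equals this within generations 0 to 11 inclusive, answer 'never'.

Answer: never

Derivation:
Gen 0: 110000010
Gen 1 (rule 135): 000111110
Gen 2 (rule 124): 000100011
Gen 3 (rule 210): 001010101
Gen 4 (rule 135): 111010101
Gen 5 (rule 124): 101111111
Gen 6 (rule 210): 000111111
Gen 7 (rule 135): 111011110
Gen 8 (rule 124): 101110011
Gen 9 (rule 210): 000111101
Gen 10 (rule 135): 111011001
Gen 11 (rule 124): 101111101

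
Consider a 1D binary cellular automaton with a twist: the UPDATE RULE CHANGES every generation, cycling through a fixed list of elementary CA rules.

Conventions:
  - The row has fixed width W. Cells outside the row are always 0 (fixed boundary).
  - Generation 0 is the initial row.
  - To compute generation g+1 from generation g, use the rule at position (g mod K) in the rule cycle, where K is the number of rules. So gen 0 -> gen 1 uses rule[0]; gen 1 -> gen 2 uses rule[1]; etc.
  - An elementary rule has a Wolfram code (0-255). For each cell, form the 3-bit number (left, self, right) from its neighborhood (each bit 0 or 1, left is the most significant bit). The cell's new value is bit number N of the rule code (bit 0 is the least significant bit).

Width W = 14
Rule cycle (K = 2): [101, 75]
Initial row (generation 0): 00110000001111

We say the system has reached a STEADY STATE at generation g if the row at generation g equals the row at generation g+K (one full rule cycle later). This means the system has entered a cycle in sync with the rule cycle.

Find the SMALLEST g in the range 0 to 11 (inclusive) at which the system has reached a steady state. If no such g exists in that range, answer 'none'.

Answer: 5

Derivation:
Gen 0: 00110000001111
Gen 1 (rule 101): 10010111100001
Gen 2 (rule 75): 00100100101110
Gen 3 (rule 101): 10100100110010
Gen 4 (rule 75): 00001001110100
Gen 5 (rule 101): 11101000011101
Gen 6 (rule 75): 10100011110100
Gen 7 (rule 101): 11101000011101
Gen 8 (rule 75): 10100011110100
Gen 9 (rule 101): 11101000011101
Gen 10 (rule 75): 10100011110100
Gen 11 (rule 101): 11101000011101
Gen 12 (rule 75): 10100011110100
Gen 13 (rule 101): 11101000011101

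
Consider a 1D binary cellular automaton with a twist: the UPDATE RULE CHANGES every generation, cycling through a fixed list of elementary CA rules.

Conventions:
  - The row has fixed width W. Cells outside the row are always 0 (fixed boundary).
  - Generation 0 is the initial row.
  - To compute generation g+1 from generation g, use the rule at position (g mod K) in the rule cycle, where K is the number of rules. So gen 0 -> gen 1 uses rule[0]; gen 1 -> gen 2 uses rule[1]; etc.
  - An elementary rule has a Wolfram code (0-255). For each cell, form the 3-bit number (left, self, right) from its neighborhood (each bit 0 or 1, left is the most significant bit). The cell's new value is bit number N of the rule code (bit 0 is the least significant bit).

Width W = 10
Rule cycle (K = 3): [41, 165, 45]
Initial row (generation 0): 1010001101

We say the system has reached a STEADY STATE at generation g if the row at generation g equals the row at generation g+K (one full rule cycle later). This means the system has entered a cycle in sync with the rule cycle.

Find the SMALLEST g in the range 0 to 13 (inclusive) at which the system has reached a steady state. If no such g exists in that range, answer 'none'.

Answer: none

Derivation:
Gen 0: 1010001101
Gen 1 (rule 41): 0100101010
Gen 2 (rule 165): 0100111110
Gen 3 (rule 45): 0100100000
Gen 4 (rule 41): 0000001111
Gen 5 (rule 165): 1111100110
Gen 6 (rule 45): 1000000100
Gen 7 (rule 41): 0011110001
Gen 8 (rule 165): 1001100101
Gen 9 (rule 45): 1001000111
Gen 10 (rule 41): 0000010100
Gen 11 (rule 165): 1111011101
Gen 12 (rule 45): 1000110011
Gen 13 (rule 41): 0010100010
Gen 14 (rule 165): 1011101010
Gen 15 (rule 45): 1110011110
Gen 16 (rule 41): 1000010000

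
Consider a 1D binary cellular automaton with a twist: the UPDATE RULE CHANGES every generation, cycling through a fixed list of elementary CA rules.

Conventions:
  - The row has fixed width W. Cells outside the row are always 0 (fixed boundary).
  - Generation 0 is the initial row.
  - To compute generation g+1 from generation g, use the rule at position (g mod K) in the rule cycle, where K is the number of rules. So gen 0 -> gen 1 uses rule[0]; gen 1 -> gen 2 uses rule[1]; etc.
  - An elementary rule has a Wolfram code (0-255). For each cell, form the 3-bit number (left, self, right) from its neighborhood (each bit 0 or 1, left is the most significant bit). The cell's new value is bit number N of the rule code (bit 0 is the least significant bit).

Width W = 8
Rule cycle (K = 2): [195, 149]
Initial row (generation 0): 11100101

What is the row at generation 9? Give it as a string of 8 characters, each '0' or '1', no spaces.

Gen 0: 11100101
Gen 1 (rule 195): 01101000
Gen 2 (rule 149): 00001111
Gen 3 (rule 195): 11110111
Gen 4 (rule 149): 01100010
Gen 5 (rule 195): 10101100
Gen 6 (rule 149): 10100011
Gen 7 (rule 195): 00001101
Gen 8 (rule 149): 11100001
Gen 9 (rule 195): 01101110

Answer: 01101110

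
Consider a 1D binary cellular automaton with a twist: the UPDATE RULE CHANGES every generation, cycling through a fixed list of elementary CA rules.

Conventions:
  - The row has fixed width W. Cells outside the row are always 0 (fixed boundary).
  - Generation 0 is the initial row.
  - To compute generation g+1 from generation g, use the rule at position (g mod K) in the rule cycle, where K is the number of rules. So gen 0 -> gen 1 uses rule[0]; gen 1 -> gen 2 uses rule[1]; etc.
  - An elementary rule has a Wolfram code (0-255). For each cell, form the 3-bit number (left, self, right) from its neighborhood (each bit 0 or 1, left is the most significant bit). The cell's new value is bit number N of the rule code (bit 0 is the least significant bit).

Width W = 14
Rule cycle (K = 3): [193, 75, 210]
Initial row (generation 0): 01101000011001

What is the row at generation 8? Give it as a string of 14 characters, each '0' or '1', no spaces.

Answer: 11110110011110

Derivation:
Gen 0: 01101000011001
Gen 1 (rule 193): 00100011001000
Gen 2 (rule 75): 11001111010011
Gen 3 (rule 210): 01110111001101
Gen 4 (rule 193): 00110011000100
Gen 5 (rule 75): 11110111011001
Gen 6 (rule 210): 01110011001110
Gen 7 (rule 193): 00110001000110
Gen 8 (rule 75): 11110110011110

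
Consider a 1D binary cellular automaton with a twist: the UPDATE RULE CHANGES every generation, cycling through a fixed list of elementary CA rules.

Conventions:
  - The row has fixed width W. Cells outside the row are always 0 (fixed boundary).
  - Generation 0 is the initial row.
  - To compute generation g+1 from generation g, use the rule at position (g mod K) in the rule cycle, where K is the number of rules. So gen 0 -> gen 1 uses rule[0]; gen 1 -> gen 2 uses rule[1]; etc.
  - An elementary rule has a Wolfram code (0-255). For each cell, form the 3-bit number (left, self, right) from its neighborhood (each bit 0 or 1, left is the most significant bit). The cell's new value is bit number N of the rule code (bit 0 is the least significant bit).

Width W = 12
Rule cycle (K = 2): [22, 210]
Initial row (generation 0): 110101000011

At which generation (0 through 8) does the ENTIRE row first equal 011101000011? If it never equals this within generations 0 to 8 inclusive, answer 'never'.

Gen 0: 110101000011
Gen 1 (rule 22): 000101100100
Gen 2 (rule 210): 001000111010
Gen 3 (rule 22): 011101000011
Gen 4 (rule 210): 101100100101
Gen 5 (rule 22): 100011111101
Gen 6 (rule 210): 010101111100
Gen 7 (rule 22): 110100000010
Gen 8 (rule 210): 010010000101

Answer: 3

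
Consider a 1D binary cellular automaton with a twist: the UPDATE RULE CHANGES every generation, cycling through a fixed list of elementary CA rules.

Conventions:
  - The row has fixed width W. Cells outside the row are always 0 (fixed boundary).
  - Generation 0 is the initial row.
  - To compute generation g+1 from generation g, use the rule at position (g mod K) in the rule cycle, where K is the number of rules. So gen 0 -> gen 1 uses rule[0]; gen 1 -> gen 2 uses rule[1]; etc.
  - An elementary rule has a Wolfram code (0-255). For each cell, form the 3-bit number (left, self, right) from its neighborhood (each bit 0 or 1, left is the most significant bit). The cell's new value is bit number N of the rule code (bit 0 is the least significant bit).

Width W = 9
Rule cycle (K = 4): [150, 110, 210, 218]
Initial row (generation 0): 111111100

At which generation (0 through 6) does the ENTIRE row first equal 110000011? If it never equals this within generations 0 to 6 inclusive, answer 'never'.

Gen 0: 111111100
Gen 1 (rule 150): 011111010
Gen 2 (rule 110): 110001110
Gen 3 (rule 210): 011010111
Gen 4 (rule 218): 111000111
Gen 5 (rule 150): 010101010
Gen 6 (rule 110): 111111110

Answer: never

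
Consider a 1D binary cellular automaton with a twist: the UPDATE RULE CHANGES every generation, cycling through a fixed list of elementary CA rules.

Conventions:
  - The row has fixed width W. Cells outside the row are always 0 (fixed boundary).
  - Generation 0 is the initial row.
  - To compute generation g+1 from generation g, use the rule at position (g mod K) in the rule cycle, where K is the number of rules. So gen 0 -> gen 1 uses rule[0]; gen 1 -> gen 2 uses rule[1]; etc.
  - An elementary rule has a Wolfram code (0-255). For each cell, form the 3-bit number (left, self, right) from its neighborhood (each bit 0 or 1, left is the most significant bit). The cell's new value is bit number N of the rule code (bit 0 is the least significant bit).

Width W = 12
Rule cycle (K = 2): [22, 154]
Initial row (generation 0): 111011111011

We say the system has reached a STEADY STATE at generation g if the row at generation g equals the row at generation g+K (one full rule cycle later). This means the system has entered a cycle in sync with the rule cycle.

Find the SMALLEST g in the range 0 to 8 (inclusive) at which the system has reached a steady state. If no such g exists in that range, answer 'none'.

Gen 0: 111011111011
Gen 1 (rule 22): 000000000000
Gen 2 (rule 154): 000000000000
Gen 3 (rule 22): 000000000000
Gen 4 (rule 154): 000000000000
Gen 5 (rule 22): 000000000000
Gen 6 (rule 154): 000000000000
Gen 7 (rule 22): 000000000000
Gen 8 (rule 154): 000000000000
Gen 9 (rule 22): 000000000000
Gen 10 (rule 154): 000000000000

Answer: 1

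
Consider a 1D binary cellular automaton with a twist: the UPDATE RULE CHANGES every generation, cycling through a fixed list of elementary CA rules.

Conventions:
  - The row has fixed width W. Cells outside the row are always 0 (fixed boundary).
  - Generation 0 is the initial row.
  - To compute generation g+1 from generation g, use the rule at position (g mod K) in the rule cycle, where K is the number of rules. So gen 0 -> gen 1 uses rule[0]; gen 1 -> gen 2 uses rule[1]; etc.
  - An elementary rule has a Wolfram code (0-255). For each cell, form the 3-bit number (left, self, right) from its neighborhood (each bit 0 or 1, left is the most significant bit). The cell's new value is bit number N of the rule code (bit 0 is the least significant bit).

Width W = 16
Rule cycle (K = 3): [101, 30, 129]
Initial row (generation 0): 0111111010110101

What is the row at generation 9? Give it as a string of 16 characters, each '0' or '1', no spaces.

Gen 0: 0111111010110101
Gen 1 (rule 101): 0000001111011111
Gen 2 (rule 30): 0000011000010000
Gen 3 (rule 129): 1111000011000111
Gen 4 (rule 101): 0001011001010001
Gen 5 (rule 30): 0011010111011011
Gen 6 (rule 129): 1000000010000000
Gen 7 (rule 101): 1011111010111111
Gen 8 (rule 30): 1010000010100000
Gen 9 (rule 129): 0000111000001111

Answer: 0000111000001111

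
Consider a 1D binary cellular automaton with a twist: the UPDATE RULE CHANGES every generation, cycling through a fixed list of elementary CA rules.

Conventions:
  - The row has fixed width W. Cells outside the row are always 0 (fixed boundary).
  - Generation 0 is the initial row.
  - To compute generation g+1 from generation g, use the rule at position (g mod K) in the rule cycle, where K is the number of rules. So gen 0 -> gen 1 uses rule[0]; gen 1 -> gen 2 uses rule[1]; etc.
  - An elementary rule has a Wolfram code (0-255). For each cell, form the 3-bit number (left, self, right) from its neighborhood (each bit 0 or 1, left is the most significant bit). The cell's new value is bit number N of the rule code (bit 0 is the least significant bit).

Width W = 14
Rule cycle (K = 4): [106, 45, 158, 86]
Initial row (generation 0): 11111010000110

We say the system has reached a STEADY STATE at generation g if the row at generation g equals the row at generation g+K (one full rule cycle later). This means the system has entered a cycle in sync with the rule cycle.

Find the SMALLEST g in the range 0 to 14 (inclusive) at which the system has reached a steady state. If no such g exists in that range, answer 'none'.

Gen 0: 11111010000110
Gen 1 (rule 106): 10001100001110
Gen 2 (rule 45): 10101001101000
Gen 3 (rule 158): 10101111001100
Gen 4 (rule 86): 10100001110110
Gen 5 (rule 106): 01000011011110
Gen 6 (rule 45): 01011010110000
Gen 7 (rule 158): 11010010101000
Gen 8 (rule 86): 01011110101100
Gen 9 (rule 106): 10110011011100
Gen 10 (rule 45): 11100010110001
Gen 11 (rule 158): 11010110101011
Gen 12 (rule 86): 01010010101001
Gen 13 (rule 106): 10100101010010
Gen 14 (rule 45): 11100111110010
Gen 15 (rule 158): 11011111101111
Gen 16 (rule 86): 01000000100001
Gen 17 (rule 106): 10000001000010
Gen 18 (rule 45): 10111101011010

Answer: none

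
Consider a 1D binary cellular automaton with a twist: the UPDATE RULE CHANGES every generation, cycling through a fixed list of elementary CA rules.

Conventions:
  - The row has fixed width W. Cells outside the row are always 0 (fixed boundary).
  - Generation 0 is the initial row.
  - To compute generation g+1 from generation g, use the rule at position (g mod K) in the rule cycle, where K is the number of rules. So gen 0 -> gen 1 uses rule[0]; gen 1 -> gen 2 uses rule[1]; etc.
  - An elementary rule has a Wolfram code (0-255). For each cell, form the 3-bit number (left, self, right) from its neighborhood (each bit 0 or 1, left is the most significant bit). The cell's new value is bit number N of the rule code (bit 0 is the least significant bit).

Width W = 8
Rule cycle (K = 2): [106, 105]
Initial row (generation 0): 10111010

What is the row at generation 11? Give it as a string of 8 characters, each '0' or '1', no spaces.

Gen 0: 10111010
Gen 1 (rule 106): 01101100
Gen 2 (rule 105): 01111101
Gen 3 (rule 106): 11000110
Gen 4 (rule 105): 11010110
Gen 5 (rule 106): 11101110
Gen 6 (rule 105): 10111010
Gen 7 (rule 106): 01101100
Gen 8 (rule 105): 01111101
Gen 9 (rule 106): 11000110
Gen 10 (rule 105): 11010110
Gen 11 (rule 106): 11101110

Answer: 11101110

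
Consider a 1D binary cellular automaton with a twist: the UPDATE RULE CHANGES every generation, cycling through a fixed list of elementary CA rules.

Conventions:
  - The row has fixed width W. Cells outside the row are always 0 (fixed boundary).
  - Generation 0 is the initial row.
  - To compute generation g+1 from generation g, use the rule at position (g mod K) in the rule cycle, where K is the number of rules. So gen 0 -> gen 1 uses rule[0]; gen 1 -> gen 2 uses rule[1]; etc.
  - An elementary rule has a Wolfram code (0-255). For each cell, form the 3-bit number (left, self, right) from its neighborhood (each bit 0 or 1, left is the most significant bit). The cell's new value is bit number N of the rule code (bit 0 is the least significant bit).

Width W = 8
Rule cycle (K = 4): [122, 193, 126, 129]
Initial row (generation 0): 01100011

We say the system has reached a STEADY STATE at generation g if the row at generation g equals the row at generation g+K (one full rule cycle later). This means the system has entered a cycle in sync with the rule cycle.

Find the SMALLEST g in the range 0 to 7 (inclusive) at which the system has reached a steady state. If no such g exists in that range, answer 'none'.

Answer: 7

Derivation:
Gen 0: 01100011
Gen 1 (rule 122): 11110111
Gen 2 (rule 193): 01110011
Gen 3 (rule 126): 11011111
Gen 4 (rule 129): 00001110
Gen 5 (rule 122): 00011011
Gen 6 (rule 193): 11001001
Gen 7 (rule 126): 11111111
Gen 8 (rule 129): 01111110
Gen 9 (rule 122): 11000011
Gen 10 (rule 193): 01011001
Gen 11 (rule 126): 11111111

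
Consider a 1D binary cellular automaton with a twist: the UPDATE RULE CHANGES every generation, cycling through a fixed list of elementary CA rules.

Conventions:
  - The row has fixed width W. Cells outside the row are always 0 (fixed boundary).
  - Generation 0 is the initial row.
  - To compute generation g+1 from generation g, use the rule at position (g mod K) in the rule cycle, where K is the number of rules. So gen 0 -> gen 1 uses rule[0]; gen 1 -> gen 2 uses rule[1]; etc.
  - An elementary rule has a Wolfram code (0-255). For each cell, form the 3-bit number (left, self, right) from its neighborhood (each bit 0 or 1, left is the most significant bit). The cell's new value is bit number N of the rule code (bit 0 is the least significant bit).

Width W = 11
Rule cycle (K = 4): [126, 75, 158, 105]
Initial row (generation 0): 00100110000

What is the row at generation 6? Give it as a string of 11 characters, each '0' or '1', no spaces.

Answer: 10000010110

Derivation:
Gen 0: 00100110000
Gen 1 (rule 126): 01111111000
Gen 2 (rule 75): 11000001011
Gen 3 (rule 158): 10100011010
Gen 4 (rule 105): 01001011100
Gen 5 (rule 126): 11111110110
Gen 6 (rule 75): 10000010110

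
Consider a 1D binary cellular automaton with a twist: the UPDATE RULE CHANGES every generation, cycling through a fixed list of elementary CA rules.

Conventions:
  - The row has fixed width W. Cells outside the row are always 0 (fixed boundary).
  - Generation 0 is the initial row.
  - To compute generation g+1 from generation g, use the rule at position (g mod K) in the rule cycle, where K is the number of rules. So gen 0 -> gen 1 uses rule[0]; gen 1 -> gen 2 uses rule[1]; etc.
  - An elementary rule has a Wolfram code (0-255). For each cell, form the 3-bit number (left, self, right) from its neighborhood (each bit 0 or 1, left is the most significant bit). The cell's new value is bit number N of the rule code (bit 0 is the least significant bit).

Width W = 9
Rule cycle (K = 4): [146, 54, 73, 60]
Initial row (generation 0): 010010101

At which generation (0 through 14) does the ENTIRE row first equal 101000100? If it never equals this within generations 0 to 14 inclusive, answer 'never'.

Answer: 4

Derivation:
Gen 0: 010010101
Gen 1 (rule 146): 101100000
Gen 2 (rule 54): 110010000
Gen 3 (rule 73): 110000111
Gen 4 (rule 60): 101000100
Gen 5 (rule 146): 000101010
Gen 6 (rule 54): 001111111
Gen 7 (rule 73): 101000001
Gen 8 (rule 60): 111100001
Gen 9 (rule 146): 011010010
Gen 10 (rule 54): 100111111
Gen 11 (rule 73): 000100001
Gen 12 (rule 60): 000110001
Gen 13 (rule 146): 001001010
Gen 14 (rule 54): 011111111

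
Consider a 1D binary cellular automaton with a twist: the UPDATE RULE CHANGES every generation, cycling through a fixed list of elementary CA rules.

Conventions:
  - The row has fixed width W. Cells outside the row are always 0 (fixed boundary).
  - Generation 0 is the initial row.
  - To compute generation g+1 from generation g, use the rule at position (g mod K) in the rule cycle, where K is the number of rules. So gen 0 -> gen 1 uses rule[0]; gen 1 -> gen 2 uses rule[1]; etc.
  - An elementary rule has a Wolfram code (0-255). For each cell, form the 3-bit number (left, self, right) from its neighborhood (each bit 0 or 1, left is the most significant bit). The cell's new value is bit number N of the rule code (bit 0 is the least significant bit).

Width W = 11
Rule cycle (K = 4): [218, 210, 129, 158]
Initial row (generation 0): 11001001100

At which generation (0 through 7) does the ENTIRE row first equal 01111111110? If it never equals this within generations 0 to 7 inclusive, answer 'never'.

Answer: 6

Derivation:
Gen 0: 11001001100
Gen 1 (rule 218): 11110111110
Gen 2 (rule 210): 01110011111
Gen 3 (rule 129): 00100001110
Gen 4 (rule 158): 01110011101
Gen 5 (rule 218): 11111111100
Gen 6 (rule 210): 01111111110
Gen 7 (rule 129): 00111111100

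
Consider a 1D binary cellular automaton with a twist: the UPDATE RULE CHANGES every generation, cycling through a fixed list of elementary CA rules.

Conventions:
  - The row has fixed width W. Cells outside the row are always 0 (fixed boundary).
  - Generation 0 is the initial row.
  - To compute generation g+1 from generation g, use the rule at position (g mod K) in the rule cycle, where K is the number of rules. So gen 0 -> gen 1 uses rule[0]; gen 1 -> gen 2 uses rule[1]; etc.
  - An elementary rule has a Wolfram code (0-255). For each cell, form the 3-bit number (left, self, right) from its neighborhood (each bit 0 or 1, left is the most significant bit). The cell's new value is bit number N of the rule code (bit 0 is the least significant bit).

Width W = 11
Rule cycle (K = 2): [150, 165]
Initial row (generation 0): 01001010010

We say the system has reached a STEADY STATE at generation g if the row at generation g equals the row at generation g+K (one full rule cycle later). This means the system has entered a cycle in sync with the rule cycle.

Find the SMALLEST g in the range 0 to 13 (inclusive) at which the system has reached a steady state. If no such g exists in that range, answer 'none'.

Gen 0: 01001010010
Gen 1 (rule 150): 11111011111
Gen 2 (rule 165): 01110101110
Gen 3 (rule 150): 10100100101
Gen 4 (rule 165): 11100100111
Gen 5 (rule 150): 01011111010
Gen 6 (rule 165): 01101110110
Gen 7 (rule 150): 10000100001
Gen 8 (rule 165): 10110101101
Gen 9 (rule 150): 10000100001
Gen 10 (rule 165): 10110101101
Gen 11 (rule 150): 10000100001
Gen 12 (rule 165): 10110101101
Gen 13 (rule 150): 10000100001
Gen 14 (rule 165): 10110101101
Gen 15 (rule 150): 10000100001

Answer: 7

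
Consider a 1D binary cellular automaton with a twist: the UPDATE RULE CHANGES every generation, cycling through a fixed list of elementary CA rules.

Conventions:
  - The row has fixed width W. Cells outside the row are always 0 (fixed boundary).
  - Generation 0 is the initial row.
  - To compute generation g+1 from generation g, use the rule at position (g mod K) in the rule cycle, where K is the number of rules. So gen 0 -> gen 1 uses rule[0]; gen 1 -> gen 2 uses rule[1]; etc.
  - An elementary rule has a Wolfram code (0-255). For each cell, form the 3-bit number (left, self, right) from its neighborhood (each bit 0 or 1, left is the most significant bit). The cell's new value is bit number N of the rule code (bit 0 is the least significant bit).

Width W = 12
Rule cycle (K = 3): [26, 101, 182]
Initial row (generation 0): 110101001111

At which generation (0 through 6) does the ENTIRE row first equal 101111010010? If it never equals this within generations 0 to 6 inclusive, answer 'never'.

Answer: 5

Derivation:
Gen 0: 110101001111
Gen 1 (rule 26): 100000111000
Gen 2 (rule 101): 101110001011
Gen 3 (rule 182): 110101011100
Gen 4 (rule 26): 100000010010
Gen 5 (rule 101): 101111010010
Gen 6 (rule 182): 110110111111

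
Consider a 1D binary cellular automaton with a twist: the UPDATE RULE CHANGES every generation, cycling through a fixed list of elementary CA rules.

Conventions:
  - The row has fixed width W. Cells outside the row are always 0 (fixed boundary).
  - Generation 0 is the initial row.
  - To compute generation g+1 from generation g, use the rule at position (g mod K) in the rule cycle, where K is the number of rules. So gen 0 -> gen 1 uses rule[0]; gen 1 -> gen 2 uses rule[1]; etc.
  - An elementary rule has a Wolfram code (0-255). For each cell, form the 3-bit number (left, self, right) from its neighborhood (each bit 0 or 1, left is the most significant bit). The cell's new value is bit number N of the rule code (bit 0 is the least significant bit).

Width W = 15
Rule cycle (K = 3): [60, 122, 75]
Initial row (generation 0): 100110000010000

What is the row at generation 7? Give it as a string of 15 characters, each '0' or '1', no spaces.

Answer: 001001110001010

Derivation:
Gen 0: 100110000010000
Gen 1 (rule 60): 110101000011000
Gen 2 (rule 122): 111010100111100
Gen 3 (rule 75): 101000001100101
Gen 4 (rule 60): 111100001010111
Gen 5 (rule 122): 100110010101101
Gen 6 (rule 75): 001110100001100
Gen 7 (rule 60): 001001110001010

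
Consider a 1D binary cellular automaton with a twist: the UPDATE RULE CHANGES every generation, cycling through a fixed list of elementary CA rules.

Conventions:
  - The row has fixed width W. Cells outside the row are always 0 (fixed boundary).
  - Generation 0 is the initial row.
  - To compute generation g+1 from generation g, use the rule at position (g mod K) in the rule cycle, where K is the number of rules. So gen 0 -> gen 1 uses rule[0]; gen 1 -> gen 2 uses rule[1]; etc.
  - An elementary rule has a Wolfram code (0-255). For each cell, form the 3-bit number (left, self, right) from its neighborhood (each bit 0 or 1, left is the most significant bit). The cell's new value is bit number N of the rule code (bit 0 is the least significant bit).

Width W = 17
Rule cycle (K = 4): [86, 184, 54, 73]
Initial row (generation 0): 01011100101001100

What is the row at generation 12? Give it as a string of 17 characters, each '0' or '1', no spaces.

Gen 0: 01011100101001100
Gen 1 (rule 86): 11000111101110110
Gen 2 (rule 184): 10100111011101101
Gen 3 (rule 54): 11111000100010011
Gen 4 (rule 73): 10001010001000011
Gen 5 (rule 86): 11011011011100101
Gen 6 (rule 184): 10110110111010010
Gen 7 (rule 54): 11001001000111111
Gen 8 (rule 73): 11000000010100001
Gen 9 (rule 86): 01100000110110011
Gen 10 (rule 184): 01010000101101010
Gen 11 (rule 54): 11111001110011111
Gen 12 (rule 73): 10001001010010001

Answer: 10001001010010001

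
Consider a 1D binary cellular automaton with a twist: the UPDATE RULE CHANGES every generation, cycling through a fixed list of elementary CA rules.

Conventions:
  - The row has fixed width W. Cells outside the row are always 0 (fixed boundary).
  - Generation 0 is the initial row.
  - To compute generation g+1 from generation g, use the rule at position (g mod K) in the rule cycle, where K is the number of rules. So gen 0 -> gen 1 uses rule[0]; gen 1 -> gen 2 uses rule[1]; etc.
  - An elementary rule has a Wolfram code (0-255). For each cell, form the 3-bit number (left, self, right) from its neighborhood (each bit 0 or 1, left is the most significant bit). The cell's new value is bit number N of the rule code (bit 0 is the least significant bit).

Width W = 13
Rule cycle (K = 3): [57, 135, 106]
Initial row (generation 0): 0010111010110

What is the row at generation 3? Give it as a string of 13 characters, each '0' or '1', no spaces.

Gen 0: 0010111010110
Gen 1 (rule 57): 1001100101101
Gen 2 (rule 135): 1010001100001
Gen 3 (rule 106): 0100011100010

Answer: 0100011100010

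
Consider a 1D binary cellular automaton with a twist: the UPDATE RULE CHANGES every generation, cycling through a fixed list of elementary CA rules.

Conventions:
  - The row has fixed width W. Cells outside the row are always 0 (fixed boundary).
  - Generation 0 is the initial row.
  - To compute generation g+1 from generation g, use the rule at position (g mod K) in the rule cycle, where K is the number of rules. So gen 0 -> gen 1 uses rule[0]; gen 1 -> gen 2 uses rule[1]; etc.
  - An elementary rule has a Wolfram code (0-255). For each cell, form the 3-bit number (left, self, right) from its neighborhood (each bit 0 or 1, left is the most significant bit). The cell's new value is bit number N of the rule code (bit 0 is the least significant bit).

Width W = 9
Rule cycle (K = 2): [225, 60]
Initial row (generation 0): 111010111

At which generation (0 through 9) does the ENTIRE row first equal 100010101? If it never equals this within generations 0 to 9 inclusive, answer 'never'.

Answer: never

Derivation:
Gen 0: 111010111
Gen 1 (rule 225): 011101011
Gen 2 (rule 60): 010011110
Gen 3 (rule 225): 000001110
Gen 4 (rule 60): 000001001
Gen 5 (rule 225): 111100000
Gen 6 (rule 60): 100010000
Gen 7 (rule 225): 001000111
Gen 8 (rule 60): 001100100
Gen 9 (rule 225): 100100001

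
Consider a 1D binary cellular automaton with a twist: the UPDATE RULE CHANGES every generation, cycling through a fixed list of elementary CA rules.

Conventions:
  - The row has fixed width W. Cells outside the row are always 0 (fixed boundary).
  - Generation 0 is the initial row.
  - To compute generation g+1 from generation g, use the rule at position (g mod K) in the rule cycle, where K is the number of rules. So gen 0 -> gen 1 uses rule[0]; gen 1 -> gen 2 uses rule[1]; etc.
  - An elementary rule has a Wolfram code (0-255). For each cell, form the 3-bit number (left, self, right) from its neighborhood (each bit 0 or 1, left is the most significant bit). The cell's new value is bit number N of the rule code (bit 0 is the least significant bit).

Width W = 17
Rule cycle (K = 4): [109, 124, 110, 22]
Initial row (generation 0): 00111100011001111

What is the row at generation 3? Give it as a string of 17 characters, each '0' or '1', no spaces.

Answer: 10011100000111111

Derivation:
Gen 0: 00111100011001111
Gen 1 (rule 109): 10100101011001001
Gen 2 (rule 124): 11110111111101101
Gen 3 (rule 110): 10011100000111111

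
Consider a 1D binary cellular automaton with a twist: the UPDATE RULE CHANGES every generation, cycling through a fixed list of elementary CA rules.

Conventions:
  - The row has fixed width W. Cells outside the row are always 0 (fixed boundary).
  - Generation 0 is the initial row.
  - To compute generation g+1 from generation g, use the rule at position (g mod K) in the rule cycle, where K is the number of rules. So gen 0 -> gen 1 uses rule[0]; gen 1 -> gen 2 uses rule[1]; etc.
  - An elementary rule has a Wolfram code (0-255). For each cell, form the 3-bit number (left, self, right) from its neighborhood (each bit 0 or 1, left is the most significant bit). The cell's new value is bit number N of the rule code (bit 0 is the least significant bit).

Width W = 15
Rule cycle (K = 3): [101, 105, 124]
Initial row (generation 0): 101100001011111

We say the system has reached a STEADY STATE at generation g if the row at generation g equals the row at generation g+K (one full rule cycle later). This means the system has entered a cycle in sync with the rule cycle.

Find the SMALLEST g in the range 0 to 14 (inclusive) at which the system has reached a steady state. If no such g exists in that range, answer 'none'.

Answer: none

Derivation:
Gen 0: 101100001011111
Gen 1 (rule 101): 110101101100001
Gen 2 (rule 105): 111011111101100
Gen 3 (rule 124): 101110000111110
Gen 4 (rule 101): 110010110000010
Gen 5 (rule 105): 110001110111000
Gen 6 (rule 124): 111001011101100
Gen 7 (rule 101): 001001100110101
Gen 8 (rule 105): 100001100111010
Gen 9 (rule 124): 110001110101111
Gen 10 (rule 101): 010100011110001
Gen 11 (rule 105): 001001010010100
Gen 12 (rule 124): 001101111011110
Gen 13 (rule 101): 100110001100010
Gen 14 (rule 105): 000110101101000
Gen 15 (rule 124): 000111111111100
Gen 16 (rule 101): 110000000000101
Gen 17 (rule 105): 110111111110010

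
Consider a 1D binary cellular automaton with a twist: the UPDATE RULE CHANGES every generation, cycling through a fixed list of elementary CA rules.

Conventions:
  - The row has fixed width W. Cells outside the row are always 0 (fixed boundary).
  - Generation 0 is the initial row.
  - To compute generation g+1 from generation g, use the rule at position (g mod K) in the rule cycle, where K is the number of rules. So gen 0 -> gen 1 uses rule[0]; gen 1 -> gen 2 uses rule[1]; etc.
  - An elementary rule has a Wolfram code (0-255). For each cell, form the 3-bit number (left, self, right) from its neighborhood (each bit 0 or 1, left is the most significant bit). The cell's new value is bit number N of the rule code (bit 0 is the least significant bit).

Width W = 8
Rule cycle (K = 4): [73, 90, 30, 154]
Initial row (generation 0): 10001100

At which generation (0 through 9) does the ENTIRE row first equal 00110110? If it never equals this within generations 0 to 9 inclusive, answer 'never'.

Gen 0: 10001100
Gen 1 (rule 73): 00101101
Gen 2 (rule 90): 01001100
Gen 3 (rule 30): 11111010
Gen 4 (rule 154): 11110001
Gen 5 (rule 73): 10010100
Gen 6 (rule 90): 01100010
Gen 7 (rule 30): 11010111
Gen 8 (rule 154): 10000110
Gen 9 (rule 73): 00110110

Answer: 9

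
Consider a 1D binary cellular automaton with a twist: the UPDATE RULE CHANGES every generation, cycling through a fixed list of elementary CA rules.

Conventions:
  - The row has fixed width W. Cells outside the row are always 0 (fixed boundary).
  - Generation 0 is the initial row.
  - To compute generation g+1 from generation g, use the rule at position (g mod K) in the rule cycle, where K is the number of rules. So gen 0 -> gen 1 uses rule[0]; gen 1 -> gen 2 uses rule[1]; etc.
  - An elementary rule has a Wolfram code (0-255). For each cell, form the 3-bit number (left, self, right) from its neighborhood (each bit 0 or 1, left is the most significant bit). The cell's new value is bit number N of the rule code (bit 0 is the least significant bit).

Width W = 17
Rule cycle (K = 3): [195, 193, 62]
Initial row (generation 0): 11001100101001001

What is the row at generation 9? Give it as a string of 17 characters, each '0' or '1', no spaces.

Gen 0: 11001100101001001
Gen 1 (rule 195): 01010101000010010
Gen 2 (rule 193): 00000000011000000
Gen 3 (rule 62): 00000000110100000
Gen 4 (rule 195): 11111111010001111
Gen 5 (rule 193): 01111111000100111
Gen 6 (rule 62): 11000000101111100
Gen 7 (rule 195): 01011111000111101
Gen 8 (rule 193): 00001111010011100
Gen 9 (rule 62): 00011000111110010

Answer: 00011000111110010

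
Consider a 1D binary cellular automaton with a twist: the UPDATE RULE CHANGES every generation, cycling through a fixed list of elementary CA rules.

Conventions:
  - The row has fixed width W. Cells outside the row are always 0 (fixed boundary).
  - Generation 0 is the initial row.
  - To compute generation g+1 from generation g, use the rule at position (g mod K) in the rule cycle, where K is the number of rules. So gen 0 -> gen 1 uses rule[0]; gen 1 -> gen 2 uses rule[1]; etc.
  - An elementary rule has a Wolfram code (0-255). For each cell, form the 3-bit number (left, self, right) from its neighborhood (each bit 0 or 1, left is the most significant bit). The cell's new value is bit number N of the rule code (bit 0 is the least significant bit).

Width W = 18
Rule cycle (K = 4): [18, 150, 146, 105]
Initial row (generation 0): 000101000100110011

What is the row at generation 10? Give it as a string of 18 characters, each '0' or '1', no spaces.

Gen 0: 000101000100110011
Gen 1 (rule 18): 001000101011001100
Gen 2 (rule 150): 011101101000110010
Gen 3 (rule 146): 101000000101001101
Gen 4 (rule 105): 010011110010001110
Gen 5 (rule 18): 101100001101010001
Gen 6 (rule 150): 100010010001011011
Gen 7 (rule 146): 010101101010000000
Gen 8 (rule 105): 001011110100111111
Gen 9 (rule 18): 010000000011000000
Gen 10 (rule 150): 111000000100100000

Answer: 111000000100100000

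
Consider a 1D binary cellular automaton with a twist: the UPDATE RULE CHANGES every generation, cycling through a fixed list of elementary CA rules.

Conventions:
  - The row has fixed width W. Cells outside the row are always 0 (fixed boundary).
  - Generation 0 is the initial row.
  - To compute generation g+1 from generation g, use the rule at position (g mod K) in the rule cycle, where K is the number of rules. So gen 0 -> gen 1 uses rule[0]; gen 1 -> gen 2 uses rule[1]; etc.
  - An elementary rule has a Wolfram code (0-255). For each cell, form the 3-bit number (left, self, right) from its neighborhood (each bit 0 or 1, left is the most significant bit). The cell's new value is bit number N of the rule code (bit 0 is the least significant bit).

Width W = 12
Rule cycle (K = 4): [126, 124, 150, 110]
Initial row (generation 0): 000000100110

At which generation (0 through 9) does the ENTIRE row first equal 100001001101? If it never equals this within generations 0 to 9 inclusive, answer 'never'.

Gen 0: 000000100110
Gen 1 (rule 126): 000001111111
Gen 2 (rule 124): 000001000001
Gen 3 (rule 150): 000011100011
Gen 4 (rule 110): 000110100111
Gen 5 (rule 126): 001111111101
Gen 6 (rule 124): 001000000111
Gen 7 (rule 150): 011100001010
Gen 8 (rule 110): 110100011110
Gen 9 (rule 126): 111110110011

Answer: never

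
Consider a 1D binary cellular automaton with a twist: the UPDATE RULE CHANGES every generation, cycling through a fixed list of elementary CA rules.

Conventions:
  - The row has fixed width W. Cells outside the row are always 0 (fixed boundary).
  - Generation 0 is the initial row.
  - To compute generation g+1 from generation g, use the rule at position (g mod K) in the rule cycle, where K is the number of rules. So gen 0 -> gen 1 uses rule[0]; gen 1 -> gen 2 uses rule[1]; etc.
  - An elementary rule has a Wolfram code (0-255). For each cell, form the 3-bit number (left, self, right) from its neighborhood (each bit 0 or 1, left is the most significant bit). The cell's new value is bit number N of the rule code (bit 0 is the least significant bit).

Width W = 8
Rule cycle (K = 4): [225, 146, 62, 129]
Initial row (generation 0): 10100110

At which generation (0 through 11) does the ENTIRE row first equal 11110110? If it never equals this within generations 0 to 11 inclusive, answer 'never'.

Gen 0: 10100110
Gen 1 (rule 225): 01000010
Gen 2 (rule 146): 10100101
Gen 3 (rule 62): 11111111
Gen 4 (rule 129): 01111110
Gen 5 (rule 225): 00111110
Gen 6 (rule 146): 01011101
Gen 7 (rule 62): 11110011
Gen 8 (rule 129): 01100000
Gen 9 (rule 225): 00101111
Gen 10 (rule 146): 01000110
Gen 11 (rule 62): 11101101

Answer: never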